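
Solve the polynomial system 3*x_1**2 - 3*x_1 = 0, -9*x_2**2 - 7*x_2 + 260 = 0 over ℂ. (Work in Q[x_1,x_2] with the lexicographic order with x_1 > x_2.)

Compute a lex Gröbner basis by Buchberger's algorithm.
f_1 = 3*x_1**2 - 3*x_1, LT = x_1**2.
f_2 = -9*x_2**2 - 7*x_2 + 260, LT = x_2**2.

The S-polynomials (S(f_1,f_2)) all reduce to 0 modulo the current basis, so we have a Gröbner basis.
Inter-reduce: drop elements whose leading term is divisible by another's, tail-reduce, and make monic.
Reduced Gröbner basis: {x_1**2 - x_1, x_2**2 + 7/9*x_2 - 260/9}.

The lex basis is triangular: the last element involves only x_2. Solving x_2**2 + 7/9*x_2 - 260/9 = 0 gives x_2 ∈ {-52/9, 5}; substituting each value into the earlier elements determines the remaining variables.
  x_2 = -52/9: the earlier basis element becomes x_1**2 - x_1 = 0, giving x_1 = 0, 1 — points (0, -52/9), (1, -52/9).
  x_2 = 5: the earlier basis element becomes x_1**2 - x_1 = 0, giving x_1 = 0, 1 — points (0, 5), (1, 5).
A lex Gröbner basis triangularizes the system, enabling back-substitution.

{(0, -52/9), (1, -52/9), (0, 5), (1, 5)}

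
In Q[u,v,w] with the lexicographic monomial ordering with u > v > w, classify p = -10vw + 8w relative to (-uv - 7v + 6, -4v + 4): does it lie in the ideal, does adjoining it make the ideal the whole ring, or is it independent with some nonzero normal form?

-10vw + 8w is independent of I; its normal form modulo I is -2w.

First compute the reduced Gröbner basis of I by Buchberger's algorithm.
f_1 = -uv - 7v + 6, LT = uv.
f_2 = -4v + 4, LT = v.

S(f_1,f_2): lcm = uv. S = u + 7v - 6.
  reduce S modulo (f_1, f_2):
  remainder u + 1 ≠ 0; add h_3 = u + 1 to the basis.

The other S-polynomials (S(f_1,h_3), S(f_2,h_3)) all reduce to 0 modulo the current basis, so we have a Gröbner basis.
Inter-reduce: drop elements whose leading term is divisible by another's, tail-reduce, and make monic.
Reduced Gröbner basis: {u + 1, v - 1}.
Label its elements g_1 = u + 1, g_2 = v - 1.

Reduce p = -10vw + 8w modulo G:
  leading term vw: subtract (-10w)·g_2 from -10vw + 8w → -2w
  leading term w: no divisor's leading term divides it; move -2w to the remainder.
  normal form = -2w.
The normal form is nonzero, so p ∉ I. Since p minus its normal form lies in I, I + (p) = I + (r) where r = -2w; decide whether this ideal is the whole ring.
Run Buchberger on G together with r (pairs among the g_i already reduce to 0 since G is a Gröbner basis):
g_1 = u + 1, LT = u.
g_2 = v - 1, LT = v.
r = -2w, LT = w.

The S-polynomials (S(g_1,g_2), S(g_1,r), S(g_2,r)) all reduce to 0 modulo the current basis, so we have a Gröbner basis.
Inter-reduce: drop elements whose leading term is divisible by another's, tail-reduce, and make monic.
Reduced Gröbner basis: {u + 1, v - 1, w}.
The reduced Gröbner basis of I + (p) is {u + 1, v - 1, w} ≠ {1}, a proper ideal, so the enlarged system stays consistent: p is independent of I, with normal form -2w.

The remainder on division by a Gröbner basis is unique — it is the normal form.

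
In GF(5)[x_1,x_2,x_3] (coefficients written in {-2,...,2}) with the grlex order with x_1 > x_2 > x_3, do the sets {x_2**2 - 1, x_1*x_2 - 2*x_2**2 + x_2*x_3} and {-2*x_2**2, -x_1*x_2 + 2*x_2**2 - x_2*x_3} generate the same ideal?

Since reduced Gröbner bases are canonical representatives of ideals under a given ordering, it suffices to compute and compare them.
Buchberger on the first generating set:
f_1 = x_2**2 - 1, LT = x_2**2.
f_2 = x_1*x_2 - 2*x_2**2 + x_2*x_3, LT = x_1*x_2.

S(f_1,f_2): lcm = x_1*x_2**2. S = 2*x_2**3 - x_2**2*x_3 - x_1.
  leading term x_2**3: subtract (2*x_2)·f_1 from 2*x_2**3 - x_2**2*x_3 - x_1 → -x_2**2*x_3 - x_1 + 2*x_2
  leading term x_2**2*x_3: subtract (-x_3)·f_1 from -x_2**2*x_3 - x_1 + 2*x_2 → -x_1 + 2*x_2 - x_3
  leading term x_1: no divisor's leading term divides it; move -x_1 to the remainder.
  leading term x_2: no divisor's leading term divides it; move 2*x_2 to the remainder.
  leading term x_3: no divisor's leading term divides it; move -x_3 to the remainder.
  remainder -x_1 + 2*x_2 - x_3 ≠ 0; add g_3 = -x_1 + 2*x_2 - x_3 to the basis.

The other S-polynomials (S(f_1,g_3), S(f_2,g_3)) all reduce to 0 modulo the current basis, so we have a Gröbner basis.
Inter-reduce: drop elements whose leading term is divisible by another's, tail-reduce, and make monic.
Reduced Gröbner basis: {x_2**2 - 1, x_1 - 2*x_2 + x_3}.

Buchberger on the second generating set:
h_1 = -2*x_2**2, LT = x_2**2.
h_2 = -x_1*x_2 + 2*x_2**2 - x_2*x_3, LT = x_1*x_2.

The S-polynomials (S(h_1,h_2)) all reduce to 0 modulo the current basis, so we have a Gröbner basis.
Inter-reduce: drop elements whose leading term is divisible by another's, tail-reduce, and make monic.
Reduced Gröbner basis: {x_1*x_2 + x_2*x_3, x_2**2}.

Since the reduced bases disagree, the two ideals are not the same.

No, the ideals differ.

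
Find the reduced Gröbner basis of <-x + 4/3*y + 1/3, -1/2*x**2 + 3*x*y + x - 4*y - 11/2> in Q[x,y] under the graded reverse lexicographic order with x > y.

G = {y**2 - 19/28*y - 47/28, x - 4/3*y - 1/3}

f_1 = -x + 4/3*y + 1/3, LT = x.
f_2 = -1/2*x**2 + 3*x*y + x - 4*y - 11/2, LT = x**2.

S(f_1,f_2): lcm = x**2. S = 14/3*x*y + 5/3*x - 8*y - 11.
  leading term x*y: subtract (-14/3*y)·f_1 from 14/3*x*y + 5/3*x - 8*y - 11 → 56/9*y**2 + 5/3*x - 58/9*y - 11
  leading term y**2: no divisor's leading term divides it; move 56/9*y**2 to the remainder.
  leading term x: subtract (-5/3)·f_1 from 5/3*x - 58/9*y - 11 → -38/9*y - 94/9
  leading term y: no divisor's leading term divides it; move -38/9*y to the remainder.
  leading term 1: no divisor's leading term divides it; move -94/9 to the remainder.
  remainder 56/9*y**2 - 38/9*y - 94/9 ≠ 0; add g_3 = 56/9*y**2 - 38/9*y - 94/9 to the basis.

The other S-polynomials (S(f_1,g_3), S(f_2,g_3)) all reduce to 0 modulo the current basis, so we have a Gröbner basis.
Inter-reduce: drop elements whose leading term is divisible by another's, tail-reduce, and make monic.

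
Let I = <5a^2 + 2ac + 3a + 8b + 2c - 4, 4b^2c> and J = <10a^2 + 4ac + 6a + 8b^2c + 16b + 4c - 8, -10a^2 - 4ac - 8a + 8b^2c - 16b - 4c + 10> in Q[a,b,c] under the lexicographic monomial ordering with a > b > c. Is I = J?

No, the ideals differ.

Since reduced Gröbner bases are canonical representatives of ideals under a given ordering, it suffices to compute and compare them.
Buchberger on the first generating set:
f_1 = 5a^2 + 2ac + 3a + 8b + 2c - 4, LT = a^2.
f_2 = 4b^2c, LT = b^2c.

The S-polynomials (S(f_1,f_2)) all reduce to 0 modulo the current basis, so we have a Gröbner basis.
Inter-reduce: drop elements whose leading term is divisible by another's, tail-reduce, and make monic.
Reduced Gröbner basis: {a^2 + 2/5ac + 3/5a + 8/5b + 2/5c - 4/5, b^2c}.

Buchberger on the second generating set:
h_1 = 10a^2 + 4ac + 6a + 8b^2c + 16b + 4c - 8, LT = a^2.
h_2 = -10a^2 - 4ac - 8a + 8b^2c - 16b - 4c + 10, LT = a^2.

S(h_1,h_2): lcm = a^2. S = -1/5a + 8/5b^2c + 1/5.
  reduce S modulo (h_1, h_2):
  remainder -1/5a + 8/5b^2c + 1/5 ≠ 0; add k_3 = -1/5a + 8/5b^2c + 1/5 to the basis.

S(h_1,k_3): lcm = a^2. S = 8ab^2c + 2/5ac + 8/5a + 4/5b^2c + 8/5b + 2/5c - 4/5.
  reduce S modulo (h_1, h_2, k_3):
  remainder 64b^4c^2 + 16/5b^2c^2 + 108/5b^2c + 8/5b + 4/5c + 4/5 ≠ 0; add k_4 = 64b^4c^2 + 16/5b^2c^2 + 108/5b^2c + 8/5b + 4/5c + 4/5 to the basis.

The other S-polynomials (S(h_2,k_3), S(h_1,k_4), S(h_2,k_4), S(k_3,k_4)) all reduce to 0 modulo the current basis, so we have a Gröbner basis.
Inter-reduce: drop elements whose leading term is divisible by another's, tail-reduce, and make monic.
Reduced Gröbner basis: {a - 8b^2c - 1, b^4c^2 + 1/20b^2c^2 + 27/80b^2c + 1/40b + 1/80c + 1/80}.

These differ, so the ideals are not equal.
The same test decides containment: I ⊆ J iff every generator of I reduces to 0 modulo a Gröbner basis of J.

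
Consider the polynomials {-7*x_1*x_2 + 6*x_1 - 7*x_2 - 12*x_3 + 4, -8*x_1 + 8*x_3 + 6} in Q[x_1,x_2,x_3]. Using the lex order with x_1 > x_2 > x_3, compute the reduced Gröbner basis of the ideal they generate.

G = {x_1 - x_3 - 3/4, x_2*x_3 + 7/4*x_2 + 6/7*x_3 - 17/14}

f_1 = -7*x_1*x_2 + 6*x_1 - 7*x_2 - 12*x_3 + 4, LT = x_1*x_2.
f_2 = -8*x_1 + 8*x_3 + 6, LT = x_1.

S(f_1,f_2): lcm = x_1*x_2. S = -6/7*x_1 + x_2*x_3 + 7/4*x_2 + 12/7*x_3 - 4/7.
  reduce S modulo (f_1, f_2):
  remainder x_2*x_3 + 7/4*x_2 + 6/7*x_3 - 17/14 ≠ 0; add g_3 = x_2*x_3 + 7/4*x_2 + 6/7*x_3 - 17/14 to the basis.

The other S-polynomials (S(f_1,g_3), S(f_2,g_3)) all reduce to 0 modulo the current basis, so we have a Gröbner basis.
Inter-reduce: drop elements whose leading term is divisible by another's, tail-reduce, and make monic.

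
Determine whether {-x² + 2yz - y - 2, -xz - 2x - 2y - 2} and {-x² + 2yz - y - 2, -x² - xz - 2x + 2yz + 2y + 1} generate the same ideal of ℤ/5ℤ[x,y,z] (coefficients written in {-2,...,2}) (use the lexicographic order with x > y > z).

Two ideals are equal iff their reduced Gröbner bases coincide (the reduced basis is unique for a fixed ordering).
Buchberger on the first generating set:
f_1 = -x² + 2yz - y - 2, LT = x².
f_2 = -xz - 2x - 2y - 2, LT = xz.

S(f_1,f_2): lcm = x²z. S = -2x² - 2xy - 2x - 2yz² + yz + 2z.
  reduce S modulo (f_1, f_2):
  remainder -2xy - 2x - 2yz² + 2yz + 2y + 2z - 1 ≠ 0; add g_3 = -2xy - 2x - 2yz² + 2yz + 2y + 2z - 1 to the basis.

S(f_2,g_3): lcm = xyz. S = 2xy - xz + 2y² - yz³ + yz² + yz + 2y + z² + 2z.
  reduce S modulo (f_1, f_2, g_3):
  remainder 2y² - yz³ - yz² - 2yz + y + z² - z + 1 ≠ 0; add g_4 = 2y² - yz³ - yz² - 2yz + y + z² - z + 1 to the basis.

The other S-polynomials (S(f_1,g_3), S(f_1,g_4), S(f_2,g_4), S(g_3,g_4)) all reduce to 0 modulo the current basis, so we have a Gröbner basis.
Inter-reduce: drop elements whose leading term is divisible by another's, tail-reduce, and make monic.
Reduced Gröbner basis: {x² - 2yz + y + 2, xy + x + yz² - yz - y - z - 2, xz + 2x + 2y + 2, y² + 2yz³ + 2yz² - yz - 2y - 2z² + 2z - 2}.

Buchberger on the second generating set:
h_1 = -x² + 2yz - y - 2, LT = x².
h_2 = -x² - xz - 2x + 2yz + 2y + 1, LT = x².

S(h_1,h_2): lcm = x². S = -xz - 2x - 2y - 2.
  reduce S modulo (h_1, h_2):
  remainder -xz - 2x - 2y - 2 ≠ 0; add k_3 = -xz - 2x - 2y - 2 to the basis.

S(h_1,k_3): lcm = x²z. S = -2x² - 2xy - 2x - 2yz² + yz + 2z.
  reduce S modulo (h_1, h_2, k_3):
  remainder -2xy - 2x - 2yz² + 2yz + 2y + 2z - 1 ≠ 0; add k_4 = -2xy - 2x - 2yz² + 2yz + 2y + 2z - 1 to the basis.

S(k_3,k_4): lcm = xyz. S = 2xy - xz + 2y² - yz³ + yz² + yz + 2y + z² + 2z.
  reduce S modulo (h_1, h_2, k_3, k_4):
  remainder 2y² - yz³ - yz² - 2yz + y + z² - z + 1 ≠ 0; add k_5 = 2y² - yz³ - yz² - 2yz + y + z² - z + 1 to the basis.

The other S-polynomials (S(h_2,k_3), S(h_1,k_4), S(h_2,k_4), S(h_1,k_5), S(h_2,k_5), S(k_3,k_5), S(k_4,k_5)) all reduce to 0 modulo the current basis, so we have a Gröbner basis.
Inter-reduce: drop elements whose leading term is divisible by another's, tail-reduce, and make monic.
Reduced Gröbner basis: {x² - 2yz + y + 2, xy + x + yz² - yz - y - z - 2, xz + 2x + 2y + 2, y² + 2yz³ + 2yz² - yz - 2y - 2z² + 2z - 2}.

Same reduced basis, so the two generating sets span the same ideal.

Yes, the ideals are equal.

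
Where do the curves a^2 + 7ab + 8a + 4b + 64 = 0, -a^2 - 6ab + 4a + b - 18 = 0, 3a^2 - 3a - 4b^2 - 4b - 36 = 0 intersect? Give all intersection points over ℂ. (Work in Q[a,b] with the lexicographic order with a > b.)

{(-4, 2)}

Compute a lex Gröbner basis by Buchberger's algorithm.
f_1 = a^2 + 7ab + 8a + 4b + 64, LT = a^2.
f_2 = -a^2 - 6ab + 4a + b - 18, LT = a^2.
f_3 = 3a^2 - 3a - 4b^2 - 4b - 36, LT = a^2.

S(f_1,f_2): lcm = a^2. S = ab + 12a + 5b + 46.
  leading term ab: no divisor's leading term divides it; move ab to the remainder.
  leading term a: no divisor's leading term divides it; move 12a to the remainder.
  leading term b: no divisor's leading term divides it; move 5b to the remainder.
  leading term 1: no divisor's leading term divides it; move 46 to the remainder.
  remainder ab + 12a + 5b + 46 ≠ 0; add h_4 = ab + 12a + 5b + 46 to the basis.

S(f_1,f_3): lcm = a^2. S = 7ab + 9a + 4/3b^2 + 16/3b + 76.
  leading term ab: subtract (7)·h_4 from 7ab + 9a + 4/3b^2 + 16/3b + 76 → -75a + 4/3b^2 - 89/3b - 246
  leading term a: no divisor's leading term divides it; move -75a to the remainder.
  leading term b^2: no divisor's leading term divides it; move 4/3b^2 to the remainder.
  leading term b: no divisor's leading term divides it; move -89/3b to the remainder.
  leading term 1: no divisor's leading term divides it; move -246 to the remainder.
  remainder -75a + 4/3b^2 - 89/3b - 246 ≠ 0; add h_5 = -75a + 4/3b^2 - 89/3b - 246 to the basis.

S(f_1,h_4): lcm = a^2b. S = -12a^2 + 7ab^2 + 3ab - 46a + 4b^2 + 64b.
  leading term a^2: subtract (-12)·f_1 from -12a^2 + 7ab^2 + 3ab - 46a + 4b^2 + 64b → 7ab^2 + 87ab + 50a + 4b^2 + 112b + 768
  leading term ab^2: subtract (7b)·h_4 from 7ab^2 + 87ab + 50a + 4b^2 + 112b + 768 → 3ab + 50a - 31b^2 - 210b + 768
  leading term ab: subtract (3)·h_4 from 3ab + 50a - 31b^2 - 210b + 768 → 14a - 31b^2 - 225b + 630
  leading term a: subtract (-14/75)·h_5 from 14a - 31b^2 - 225b + 630 → -6919/225b^2 - 51871/225b + 14602/25
  leading term b^2: no divisor's leading term divides it; move -6919/225b^2 to the remainder.
  leading term b: no divisor's leading term divides it; move -51871/225b to the remainder.
  leading term 1: no divisor's leading term divides it; move 14602/25 to the remainder.
  remainder -6919/225b^2 - 51871/225b + 14602/25 ≠ 0; add h_6 = -6919/225b^2 - 51871/225b + 14602/25 to the basis.

S(f_3,h_4): lcm = a^2b. S = -12a^2 - 6ab - 46a - 4/3b^3 - 4/3b^2 - 12b.
  leading term a^2: subtract (-12)·f_1 from -12a^2 - 6ab - 46a - 4/3b^3 - 4/3b^2 - 12b → 78ab + 50a - 4/3b^3 - 4/3b^2 + 36b + 768
  leading term ab: subtract (78)·h_4 from 78ab + 50a - 4/3b^3 - 4/3b^2 + 36b + 768 → -886a - 4/3b^3 - 4/3b^2 - 354b - 2820
  leading term a: subtract (886/75)·h_5 from -886a - 4/3b^3 - 4/3b^2 - 354b - 2820 → -4/3b^3 - 3844/225b^2 - 796/225b + 2152/25
  leading term b^3: subtract (300/6919b)·h_6 from -4/3b^3 - 3844/225b^2 - 796/225b + 2152/25 → -11035336/1556775b^2 - 44932924/1556775b + 2152/25
  leading term b^2: subtract (11035336/47872561)·h_6 from -11035336/1556775b^2 - 44932924/1556775b + 2152/25 → 1162324500/47872561b - 2324649000/47872561
  leading term b: no divisor's leading term divides it; move 1162324500/47872561b to the remainder.
  leading term 1: no divisor's leading term divides it; move -2324649000/47872561 to the remainder.
  remainder 1162324500/47872561b - 2324649000/47872561 ≠ 0; add h_7 = 1162324500/47872561b - 2324649000/47872561 to the basis.

The other S-polynomials (S(f_2,f_3), S(f_2,h_4), S(f_1,h_5), S(f_2,h_5), S(f_3,h_5), S(h_4,h_5), S(f_1,h_6), S(f_2,h_6), S(f_3,h_6), S(h_4,h_6), S(h_5,h_6), S(f_1,h_7), S(f_2,h_7), S(f_3,h_7), S(h_4,h_7), S(h_5,h_7), S(h_6,h_7)) all reduce to 0 modulo the current basis, so we have a Gröbner basis.
Inter-reduce: drop elements whose leading term is divisible by another's, tail-reduce, and make monic.
Reduced Gröbner basis: {a + 4, b - 2}.

The lex basis is triangular: the last element involves only b. Solving b - 2 = 0 gives b ∈ {2}; substituting each value into the earlier elements determines the remaining variables.
  b = 2: the earlier basis element becomes a + 4 = 0, giving a = -4 — point (-4, 2).
Substituting each solution back into the original system confirms all equations vanish.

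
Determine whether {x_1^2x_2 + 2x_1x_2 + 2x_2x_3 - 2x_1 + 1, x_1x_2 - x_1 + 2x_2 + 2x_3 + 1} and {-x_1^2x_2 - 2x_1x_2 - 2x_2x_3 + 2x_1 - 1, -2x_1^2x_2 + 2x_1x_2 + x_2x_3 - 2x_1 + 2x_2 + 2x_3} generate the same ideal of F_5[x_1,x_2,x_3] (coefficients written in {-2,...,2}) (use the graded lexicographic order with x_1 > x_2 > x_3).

No, the ideals differ.

For a fixed monomial order, each ideal has a unique reduced Gröbner basis; comparing bases decides equality.
Buchberger on the first generating set:
f_1 = x_1^2x_2 + 2x_1x_2 + 2x_2x_3 - 2x_1 + 1, LT = x_1^2x_2.
f_2 = x_1x_2 - x_1 + 2x_2 + 2x_3 + 1, LT = x_1x_2.

S(f_1,f_2): lcm = x_1^2x_2. S = x_1^2 - 2x_1x_3 + 2x_2x_3 + 2x_1 + 1.
  reduce S modulo (f_1, f_2):
  remainder x_1^2 - 2x_1x_3 + 2x_2x_3 + 2x_1 + 1 ≠ 0; add g_3 = x_1^2 - 2x_1x_3 + 2x_2x_3 + 2x_1 + 1 to the basis.

S(f_1,g_3): lcm = x_1^2x_2. S = 2x_1x_2x_3 - 2x_2^2x_3 + 2x_2x_3 - 2x_1 - x_2 + 1.
  reduce S modulo (f_1, f_2, g_3):
  remainder -2x_2^2x_3 + 2x_1x_3 - 2x_2x_3 + x_3^2 - 2x_1 - x_2 - 2x_3 + 1 ≠ 0; add g_4 = -2x_2^2x_3 + 2x_1x_3 - 2x_2x_3 + x_3^2 - 2x_1 - x_2 - 2x_3 + 1 to the basis.

The other S-polynomials (S(f_2,g_3), S(f_1,g_4), S(f_2,g_4), S(g_3,g_4)) all reduce to 0 modulo the current basis, so we have a Gröbner basis.
Inter-reduce: drop elements whose leading term is divisible by another's, tail-reduce, and make monic.
Reduced Gröbner basis: {x_2^2x_3 - x_1x_3 + x_2x_3 + 2x_3^2 + x_1 - 2x_2 + x_3 + 2, x_1^2 - 2x_1x_3 + 2x_2x_3 + 2x_1 + 1, x_1x_2 - x_1 + 2x_2 + 2x_3 + 1}.

Buchberger on the second generating set:
h_1 = -x_1^2x_2 - 2x_1x_2 - 2x_2x_3 + 2x_1 - 1, LT = x_1^2x_2.
h_2 = -2x_1^2x_2 + 2x_1x_2 + x_2x_3 - 2x_1 + 2x_2 + 2x_3, LT = x_1^2x_2.

S(h_1,h_2): lcm = x_1^2x_2. S = -2x_1x_2 + 2x_1 + x_2 + x_3 + 1.
  reduce S modulo (h_1, h_2):
  remainder -2x_1x_2 + 2x_1 + x_2 + x_3 + 1 ≠ 0; add k_3 = -2x_1x_2 + 2x_1 + x_2 + x_3 + 1 to the basis.

S(h_1,k_3): lcm = x_1^2x_2. S = x_1^2 - 2x_1x_3 + 2x_2x_3 + x_1 + 1.
  reduce S modulo (h_1, h_2, k_3):
  remainder x_1^2 - 2x_1x_3 + 2x_2x_3 + x_1 + 1 ≠ 0; add k_4 = x_1^2 - 2x_1x_3 + 2x_2x_3 + x_1 + 1 to the basis.

S(h_1,k_4): lcm = x_1^2x_2. S = 2x_1x_2x_3 - 2x_2^2x_3 + x_1x_2 + 2x_2x_3 - 2x_1 - x_2 + 1.
  reduce S modulo (h_1, h_2, k_3, k_4):
  remainder -2x_2^2x_3 + 2x_1x_3 - 2x_2x_3 + x_3^2 - x_1 + 2x_2 - x_3 - 1 ≠ 0; add k_5 = -2x_2^2x_3 + 2x_1x_3 - 2x_2x_3 + x_3^2 - x_1 + 2x_2 - x_3 - 1 to the basis.

The other S-polynomials (S(h_2,k_3), S(h_2,k_4), S(k_3,k_4), S(h_1,k_5), S(h_2,k_5), S(k_3,k_5), S(k_4,k_5)) all reduce to 0 modulo the current basis, so we have a Gröbner basis.
Inter-reduce: drop elements whose leading term is divisible by another's, tail-reduce, and make monic.
Reduced Gröbner basis: {x_2^2x_3 - x_1x_3 + x_2x_3 + 2x_3^2 - 2x_1 - x_2 - 2x_3 - 2, x_1^2 - 2x_1x_3 + 2x_2x_3 + x_1 + 1, x_1x_2 - x_1 + 2x_2 + 2x_3 + 2}.

The bases are distinct; the ideals are different.
The same test decides containment: I ⊆ J iff every generator of I reduces to 0 modulo a Gröbner basis of J.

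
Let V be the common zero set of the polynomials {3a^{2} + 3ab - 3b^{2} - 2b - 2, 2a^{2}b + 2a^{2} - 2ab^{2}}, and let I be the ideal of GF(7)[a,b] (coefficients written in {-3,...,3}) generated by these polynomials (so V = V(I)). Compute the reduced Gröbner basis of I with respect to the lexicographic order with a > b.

f_1 = 3a^{2} + 3ab - 3b^{2} - 2b - 2, LT = a^{2}.
f_2 = 2a^{2}b + 2a^{2} - 2ab^{2}, LT = a^{2}b.

S(f_1,f_2): lcm = a^{2}b. S = -a^{2} + 2ab^{2} - b^{3} - 3b^{2} - 3b.
  leading term a^{2}: subtract (2)·f_1 from -a^{2} + 2ab^{2} - b^{3} - 3b^{2} - 3b → 2ab^{2} + ab - b^{3} + 3b^{2} + b - 3
  leading term ab^{2}: no divisor's leading term divides it; move 2ab^{2} to the remainder.
  leading term ab: no divisor's leading term divides it; move ab to the remainder.
  leading term b^{3}: no divisor's leading term divides it; move -b^{3} to the remainder.
  leading term b^{2}: no divisor's leading term divides it; move 3b^{2} to the remainder.
  leading term b: no divisor's leading term divides it; move b to the remainder.
  leading term 1: no divisor's leading term divides it; move -3 to the remainder.
  remainder 2ab^{2} + ab - b^{3} + 3b^{2} + b - 3 ≠ 0; add g_3 = 2ab^{2} + ab - b^{3} + 3b^{2} + b - 3 to the basis.

S(f_1,g_3): lcm = a^{2}b^{2}. S = 3a^{2}b - 2ab^{3} + 2ab^{2} + 3ab - 2a - b^{4} - 3b^{3} - 3b^{2}.
  leading term a^{2}b: subtract (b)·f_1 from 3a^{2}b - 2ab^{3} + 2ab^{2} + 3ab - 2a - b^{4} - 3b^{3} - 3b^{2} → -2ab^{3} - ab^{2} + 3ab - 2a - b^{4} - b^{2} + 2b
  leading term ab^{3}: subtract (-b)·g_3 from -2ab^{3} - ab^{2} + 3ab - 2a - b^{4} - b^{2} + 2b → 3ab - 2a - 2b^{4} + 3b^{3} - b
  leading term ab: no divisor's leading term divides it; move 3ab to the remainder.
  leading term a: no divisor's leading term divides it; move -2a to the remainder.
  leading term b^{4}: no divisor's leading term divides it; move -2b^{4} to the remainder.
  leading term b^{3}: no divisor's leading term divides it; move 3b^{3} to the remainder.
  leading term b: no divisor's leading term divides it; move -b to the remainder.
  remainder 3ab - 2a - 2b^{4} + 3b^{3} - b ≠ 0; add g_4 = 3ab - 2a - 2b^{4} + 3b^{3} - b to the basis.

S(f_1,g_4): lcm = a^{2}b. S = 3a^{2} + 3ab^{4} - ab^{3} + ab^{2} - 2ab - b^{3} - 3b^{2} - 3b.
  leading term a^{2}: subtract (1)·f_1 from 3a^{2} + 3ab^{4} - ab^{3} + ab^{2} - 2ab - b^{3} - 3b^{2} - 3b → 3ab^{4} - ab^{3} + ab^{2} + 2ab - b^{3} - b + 2
  leading term ab^{4}: subtract (-2b^{2})·g_3 from 3ab^{4} - ab^{3} + ab^{2} + 2ab - b^{3} - b + 2 → ab^{3} + ab^{2} + 2ab - 2b^{5} - b^{4} + b^{3} + b^{2} - b + 2
  leading term ab^{3}: subtract (-3b)·g_3 from ab^{3} + ab^{2} + 2ab - 2b^{5} - b^{4} + b^{3} + b^{2} - b + 2 → -3ab^{2} + 2ab - 2b^{5} + 3b^{4} + 3b^{3} - 3b^{2} - 3b + 2
  leading term ab^{2}: subtract (2)·g_3 from -3ab^{2} + 2ab - 2b^{5} + 3b^{4} + 3b^{3} - 3b^{2} - 3b + 2 → -2b^{5} + 3b^{4} - 2b^{3} - 2b^{2} + 2b + 1
  leading term b^{5}: no divisor's leading term divides it; move -2b^{5} to the remainder.
  leading term b^{4}: no divisor's leading term divides it; move 3b^{4} to the remainder.
  leading term b^{3}: no divisor's leading term divides it; move -2b^{3} to the remainder.
  leading term b^{2}: no divisor's leading term divides it; move -2b^{2} to the remainder.
  leading term b: no divisor's leading term divides it; move 2b to the remainder.
  leading term 1: no divisor's leading term divides it; move 1 to the remainder.
  remainder -2b^{5} + 3b^{4} - 2b^{3} - 2b^{2} + 2b + 1 ≠ 0; add g_5 = -2b^{5} + 3b^{4} - 2b^{3} - 2b^{2} + 2b + 1 to the basis.

The other S-polynomials (S(f_2,g_3), S(f_2,g_4), S(g_3,g_4), S(f_1,g_5), S(f_2,g_5), S(g_3,g_5), S(g_4,g_5)) all reduce to 0 modulo the current basis, so we have a Gröbner basis.
Inter-reduce: drop elements whose leading term is divisible by another's, tail-reduce, and make monic.

G = {a^{2} + 3a + 3b^{4} - b^{3} - b^{2} + 2b - 3, ab - 3a - 3b^{4} + b^{3} + 2b, b^{5} + 2b^{4} + b^{3} + b^{2} - b + 3}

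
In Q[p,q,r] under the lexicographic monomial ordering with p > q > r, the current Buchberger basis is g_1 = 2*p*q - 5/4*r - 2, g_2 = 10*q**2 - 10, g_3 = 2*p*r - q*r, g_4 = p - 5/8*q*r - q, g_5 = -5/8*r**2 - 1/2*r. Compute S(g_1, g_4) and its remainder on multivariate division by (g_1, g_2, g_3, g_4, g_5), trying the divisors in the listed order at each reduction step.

lcm(LM(g_1), LM(g_4)) = p*q.
S = (lcm/LT(g_1))·g_1 − (lcm/LT(g_4))·g_4 = 5/8*q**2*r + q**2 - 5/8*r - 1.
Reduce S modulo (g_1, g_2, g_3, g_4, g_5) in that order:
  leading term q**2*r: subtract (1/16*r)·g_2 from 5/8*q**2*r + q**2 - 5/8*r - 1 → q**2 - 1
  leading term q**2: subtract (1/10)·g_2 from q**2 - 1 → 0
The remainder is 0, so this S-polynomial contributes no new basis element.

S(g_1, g_4) = 5/8*q**2*r + q**2 - 5/8*r - 1; remainder on division = 0.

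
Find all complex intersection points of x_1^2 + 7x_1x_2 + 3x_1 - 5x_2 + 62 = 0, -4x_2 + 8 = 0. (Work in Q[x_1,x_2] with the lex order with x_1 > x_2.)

Compute a lex Gröbner basis by Buchberger's algorithm.
f_1 = x_1^2 + 7x_1x_2 + 3x_1 - 5x_2 + 62, LT = x_1^2.
f_2 = -4x_2 + 8, LT = x_2.

S(f_1,f_2): leading monomials are coprime, so the S-polynomial reduces to 0 (Buchberger's first criterion).
Every S-polynomial of the final basis reduces to 0, so we have a Gröbner basis.
Inter-reduce: drop elements whose leading term is divisible by another's, tail-reduce, and make monic.
Reduced Gröbner basis: {x_1^2 + 17x_1 + 52, x_2 - 2}.

A lex Gröbner basis eliminates variables successively. Here x_2 - 2 depends only on x_2, with roots {2}; lifting each root through the earlier basis elements recovers the full solutions.
  x_2 = 2: the earlier basis element becomes x_1^2 + 17x_1 + 52 = 0, giving x_1 = -13, -4 — points (-13, 2), (-4, 2).
Each listed point satisfies every original equation (direct substitution).

{(-13, 2), (-4, 2)}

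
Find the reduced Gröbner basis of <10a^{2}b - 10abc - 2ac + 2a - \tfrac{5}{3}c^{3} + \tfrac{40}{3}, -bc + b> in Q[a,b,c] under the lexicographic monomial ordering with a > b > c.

G = {a^{2}b - ab - \tfrac{1}{5}ac + \tfrac{1}{5}a - \tfrac{1}{6}c^{3} + \tfrac{4}{3}, ac^{2} - 2ac + a + \tfrac{5}{6}c^{4} - \tfrac{5}{6}c^{3} - \tfrac{20}{3}c + \tfrac{20}{3}, bc - b}

The reduced Gröbner basis is the canonical form of the ideal for this ordering.

f_1 = 10a^{2}b - 10abc - 2ac + 2a - \tfrac{5}{3}c^{3} + \tfrac{40}{3}, LT = a^{2}b.
f_2 = -bc + b, LT = bc.

S(f_1,f_2): lcm = a^{2}bc. S = a^{2}b - abc^{2} - \tfrac{1}{5}ac^{2} + \tfrac{1}{5}ac - \tfrac{1}{6}c^{4} + \tfrac{4}{3}c.
  leading term a^{2}b: subtract (\tfrac{1}{10})·f_1 from a^{2}b - abc^{2} - \tfrac{1}{5}ac^{2} + \tfrac{1}{5}ac - \tfrac{1}{6}c^{4} + \tfrac{4}{3}c → -abc^{2} + abc - \tfrac{1}{5}ac^{2} + \tfrac{2}{5}ac - \tfrac{1}{5}a - \tfrac{1}{6}c^{4} + \tfrac{1}{6}c^{3} + \tfrac{4}{3}c - \tfrac{4}{3}
  leading term abc^{2}: subtract (ac)·f_2 from -abc^{2} + abc - \tfrac{1}{5}ac^{2} + \tfrac{2}{5}ac - \tfrac{1}{5}a - \tfrac{1}{6}c^{4} + \tfrac{1}{6}c^{3} + \tfrac{4}{3}c - \tfrac{4}{3} → -\tfrac{1}{5}ac^{2} + \tfrac{2}{5}ac - \tfrac{1}{5}a - \tfrac{1}{6}c^{4} + \tfrac{1}{6}c^{3} + \tfrac{4}{3}c - \tfrac{4}{3}
  leading term ac^{2}: no divisor's leading term divides it; move -\tfrac{1}{5}ac^{2} to the remainder.
  leading term ac: no divisor's leading term divides it; move \tfrac{2}{5}ac to the remainder.
  leading term a: no divisor's leading term divides it; move -\tfrac{1}{5}a to the remainder.
  leading term c^{4}: no divisor's leading term divides it; move -\tfrac{1}{6}c^{4} to the remainder.
  leading term c^{3}: no divisor's leading term divides it; move \tfrac{1}{6}c^{3} to the remainder.
  leading term c: no divisor's leading term divides it; move \tfrac{4}{3}c to the remainder.
  leading term 1: no divisor's leading term divides it; move -\tfrac{4}{3} to the remainder.
  remainder -\tfrac{1}{5}ac^{2} + \tfrac{2}{5}ac - \tfrac{1}{5}a - \tfrac{1}{6}c^{4} + \tfrac{1}{6}c^{3} + \tfrac{4}{3}c - \tfrac{4}{3} ≠ 0; add g_3 = -\tfrac{1}{5}ac^{2} + \tfrac{2}{5}ac - \tfrac{1}{5}a - \tfrac{1}{6}c^{4} + \tfrac{1}{6}c^{3} + \tfrac{4}{3}c - \tfrac{4}{3} to the basis.

The other S-polynomials (S(f_1,g_3), S(f_2,g_3)) all reduce to 0 modulo the current basis, so we have a Gröbner basis.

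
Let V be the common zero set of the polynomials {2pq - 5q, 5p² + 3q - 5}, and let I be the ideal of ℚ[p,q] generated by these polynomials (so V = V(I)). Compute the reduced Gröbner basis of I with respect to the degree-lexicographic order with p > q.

f_1 = 2pq - 5q, LT = pq.
f_2 = 5p² + 3q - 5, LT = p².

S(f_1,f_2): lcm = p²q. S = -5/2pq - ⅗q² + q.
  leading term pq: subtract (-5/4)·f_1 from -5/2pq - ⅗q² + q → -⅗q² - 21/4q
  leading term q²: no divisor's leading term divides it; move -⅗q² to the remainder.
  leading term q: no divisor's leading term divides it; move -21/4q to the remainder.
  remainder -⅗q² - 21/4q ≠ 0; add g_3 = -⅗q² - 21/4q to the basis.

S(f_1,g_3): lcm = pq². S = -35/4pq - 5/2q².
  leading term pq: subtract (-35/8)·f_1 from -35/4pq - 5/2q² → -5/2q² - 175/8q
  leading term q²: subtract (25/6)·g_3 from -5/2q² - 175/8q → 0
  remainder 0.

S(f_2,g_3): leading monomials are coprime, so the S-polynomial reduces to 0 (Buchberger's first criterion).
Every S-polynomial of the final basis reduces to 0, so we have a Gröbner basis.

G = {p² + ⅗q - 1, pq - 5/2q, q² + 35/4q}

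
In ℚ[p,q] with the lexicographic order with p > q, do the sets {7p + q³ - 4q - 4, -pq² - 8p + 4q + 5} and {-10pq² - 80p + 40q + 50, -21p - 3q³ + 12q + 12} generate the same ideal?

Yes, the ideals are equal.

For a fixed monomial order, each ideal has a unique reduced Gröbner basis; comparing bases decides equality.
Buchberger on the first generating set:
f_1 = 7p + q³ - 4q - 4, LT = p.
f_2 = -pq² - 8p + 4q + 5, LT = pq².

S(f_1,f_2): lcm = pq². S = -8p + 1/7q⁵ - 4/7q³ - 4/7q² + 4q + 5.
  leading term p: subtract (-8/7)·f_1 from -8p + 1/7q⁵ - 4/7q³ - 4/7q² + 4q + 5 → 1/7q⁵ + 4/7q³ - 4/7q² - 4/7q + 3/7
  leading term q⁵: no divisor's leading term divides it; move 1/7q⁵ to the remainder.
  leading term q³: no divisor's leading term divides it; move 4/7q³ to the remainder.
  leading term q²: no divisor's leading term divides it; move -4/7q² to the remainder.
  leading term q: no divisor's leading term divides it; move -4/7q to the remainder.
  leading term 1: no divisor's leading term divides it; move 3/7 to the remainder.
  remainder 1/7q⁵ + 4/7q³ - 4/7q² - 4/7q + 3/7 ≠ 0; add g_3 = 1/7q⁵ + 4/7q³ - 4/7q² - 4/7q + 3/7 to the basis.

S(f_1,g_3): leading monomials are coprime, so the S-polynomial reduces to 0 (Buchberger's first criterion).
S(f_2,g_3): lcm = pq⁵. S = 4pq³ + 4pq² + 4pq - 3p - 4q⁴ - 5q³.
  leading term pq³: subtract (4/7q³)·f_1 from 4pq³ + 4pq² + 4pq - 3p - 4q⁴ - 5q³ → 4pq² + 4pq - 3p - 4/7q⁶ - 12/7q⁴ - 19/7q³
  leading term pq²: subtract (4/7q²)·f_1 from 4pq² + 4pq - 3p - 4/7q⁶ - 12/7q⁴ - 19/7q³ → 4pq - 3p - 4/7q⁶ - 4/7q⁵ - 12/7q⁴ - 3/7q³ + 16/7q²
  leading term pq: subtract (4/7q)·f_1 from 4pq - 3p - 4/7q⁶ - 4/7q⁵ - 12/7q⁴ - 3/7q³ + 16/7q² → -3p - 4/7q⁶ - 4/7q⁵ - 16/7q⁴ - 3/7q³ + 32/7q² + 16/7q
  leading term p: subtract (-3/7)·f_1 from -3p - 4/7q⁶ - 4/7q⁵ - 16/7q⁴ - 3/7q³ + 32/7q² + 16/7q → -4/7q⁶ - 4/7q⁵ - 16/7q⁴ + 32/7q² + 4/7q - 12/7
  leading term q⁶: subtract (-4q)·g_3 from -4/7q⁶ - 4/7q⁵ - 16/7q⁴ + 32/7q² + 4/7q - 12/7 → -4/7q⁵ - 16/7q³ + 16/7q² + 16/7q - 12/7
  leading term q⁵: subtract (-4)·g_3 from -4/7q⁵ - 16/7q³ + 16/7q² + 16/7q - 12/7 → 0
  remainder 0.

Every S-polynomial of the final basis reduces to 0, so we have a Gröbner basis.
Inter-reduce: drop elements whose leading term is divisible by another's, tail-reduce, and make monic.
Reduced Gröbner basis: {p + 1/7q³ - 4/7q - 4/7, q⁵ + 4q³ - 4q² - 4q + 3}.

Buchberger on the second generating set:
h_1 = -10pq² - 80p + 40q + 50, LT = pq².
h_2 = -21p - 3q³ + 12q + 12, LT = p.

S(h_1,h_2): lcm = pq². S = 8p - 1/7q⁵ + 4/7q³ + 4/7q² - 4q - 5.
  leading term p: subtract (-8/21)·h_2 from 8p - 1/7q⁵ + 4/7q³ + 4/7q² - 4q - 5 → -1/7q⁵ - 4/7q³ + 4/7q² + 4/7q - 3/7
  leading term q⁵: no divisor's leading term divides it; move -1/7q⁵ to the remainder.
  leading term q³: no divisor's leading term divides it; move -4/7q³ to the remainder.
  leading term q²: no divisor's leading term divides it; move 4/7q² to the remainder.
  leading term q: no divisor's leading term divides it; move 4/7q to the remainder.
  leading term 1: no divisor's leading term divides it; move -3/7 to the remainder.
  remainder -1/7q⁵ - 4/7q³ + 4/7q² + 4/7q - 3/7 ≠ 0; add k_3 = -1/7q⁵ - 4/7q³ + 4/7q² + 4/7q - 3/7 to the basis.

S(h_1,k_3): lcm = pq⁵. S = 4pq³ + 4pq² + 4pq - 3p - 4q⁴ - 5q³.
  leading term pq³: subtract (-⅖q)·h_1 from 4pq³ + 4pq² + 4pq - 3p - 4q⁴ - 5q³ → 4pq² - 28pq - 3p - 4q⁴ - 5q³ + 16q² + 20q
  leading term pq²: subtract (-⅖)·h_1 from 4pq² - 28pq - 3p - 4q⁴ - 5q³ + 16q² + 20q → -28pq - 35p - 4q⁴ - 5q³ + 16q² + 36q + 20
  leading term pq: subtract (4/3q)·h_2 from -28pq - 35p - 4q⁴ - 5q³ + 16q² + 36q + 20 → -35p - 5q³ + 20q + 20
  leading term p: subtract (5/3)·h_2 from -35p - 5q³ + 20q + 20 → 0
  remainder 0.

S(h_2,k_3): leading monomials are coprime, so the S-polynomial reduces to 0 (Buchberger's first criterion).
Every S-polynomial of the final basis reduces to 0, so we have a Gröbner basis.
Inter-reduce: drop elements whose leading term is divisible by another's, tail-reduce, and make monic.
Reduced Gröbner basis: {p + 1/7q³ - 4/7q - 4/7, q⁵ + 4q³ - 4q² - 4q + 3}.

Same reduced basis, so the two generating sets span the same ideal.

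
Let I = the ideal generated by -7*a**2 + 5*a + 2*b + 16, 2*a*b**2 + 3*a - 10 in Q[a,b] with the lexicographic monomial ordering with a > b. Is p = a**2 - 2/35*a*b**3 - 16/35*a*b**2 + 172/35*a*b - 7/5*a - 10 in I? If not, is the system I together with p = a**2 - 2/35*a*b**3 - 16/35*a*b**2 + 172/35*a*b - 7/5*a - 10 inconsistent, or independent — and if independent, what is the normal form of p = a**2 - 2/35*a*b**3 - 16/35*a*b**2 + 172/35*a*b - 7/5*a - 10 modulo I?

First compute the reduced Gröbner basis of I by Buchberger's algorithm.
f_1 = -7*a**2 + 5*a + 2*b + 16, LT = a**2.
f_2 = 2*a*b**2 + 3*a - 10, LT = a*b**2.

S(f_1,f_2): lcm = a**2*b**2. S = -3/2*a**2 - 5/7*a*b**2 + 5*a - 2/7*b**3 - 16/7*b**2.
  leading term a**2: subtract (3/14)·f_1 from -3/2*a**2 - 5/7*a*b**2 + 5*a - 2/7*b**3 - 16/7*b**2 → -5/7*a*b**2 + 55/14*a - 2/7*b**3 - 16/7*b**2 - 3/7*b - 24/7
  leading term a*b**2: subtract (-5/14)·f_2 from -5/7*a*b**2 + 55/14*a - 2/7*b**3 - 16/7*b**2 - 3/7*b - 24/7 → 5*a - 2/7*b**3 - 16/7*b**2 - 3/7*b - 7
  leading term a: no divisor's leading term divides it; move 5*a to the remainder.
  leading term b**3: no divisor's leading term divides it; move -2/7*b**3 to the remainder.
  leading term b**2: no divisor's leading term divides it; move -16/7*b**2 to the remainder.
  leading term b: no divisor's leading term divides it; move -3/7*b to the remainder.
  leading term 1: no divisor's leading term divides it; move -7 to the remainder.
  remainder 5*a - 2/7*b**3 - 16/7*b**2 - 3/7*b - 7 ≠ 0; add h_3 = 5*a - 2/7*b**3 - 16/7*b**2 - 3/7*b - 7 to the basis.

S(f_2,h_3): lcm = a*b**2. S = 3/2*a + 2/35*b**5 + 16/35*b**4 + 3/35*b**3 + 7/5*b**2 - 5.
  leading term a: subtract (3/10)·h_3 from 3/2*a + 2/35*b**5 + 16/35*b**4 + 3/35*b**3 + 7/5*b**2 - 5 → 2/35*b**5 + 16/35*b**4 + 6/35*b**3 + 73/35*b**2 + 9/70*b - 29/10
  leading term b**5: no divisor's leading term divides it; move 2/35*b**5 to the remainder.
  leading term b**4: no divisor's leading term divides it; move 16/35*b**4 to the remainder.
  leading term b**3: no divisor's leading term divides it; move 6/35*b**3 to the remainder.
  leading term b**2: no divisor's leading term divides it; move 73/35*b**2 to the remainder.
  leading term b: no divisor's leading term divides it; move 9/70*b to the remainder.
  leading term 1: no divisor's leading term divides it; move -29/10 to the remainder.
  remainder 2/35*b**5 + 16/35*b**4 + 6/35*b**3 + 73/35*b**2 + 9/70*b - 29/10 ≠ 0; add h_4 = 2/35*b**5 + 16/35*b**4 + 6/35*b**3 + 73/35*b**2 + 9/70*b - 29/10 to the basis.

The other S-polynomials (S(f_1,h_3), S(f_1,h_4), S(f_2,h_4), S(h_3,h_4)) all reduce to 0 modulo the current basis, so we have a Gröbner basis.
Inter-reduce: drop elements whose leading term is divisible by another's, tail-reduce, and make monic.
Reduced Gröbner basis: {a - 2/35*b**3 - 16/35*b**2 - 3/35*b - 7/5, b**5 + 8*b**4 + 3*b**3 + 73/2*b**2 + 9/4*b - 203/4}.
Label its elements g_1 = a - 2/35*b**3 - 16/35*b**2 - 3/35*b - 7/5, g_2 = b**5 + 8*b**4 + 3*b**3 + 73/2*b**2 + 9/4*b - 203/4.

Reduce p = a**2 - 2/35*a*b**3 - 16/35*a*b**2 + 172/35*a*b - 7/5*a - 10 modulo G:
  leading term a**2: subtract (a)·g_1 from a**2 - 2/35*a*b**3 - 16/35*a*b**2 + 172/35*a*b - 7/5*a - 10 → 5*a*b - 10
  leading term a*b: subtract (5*b)·g_1 from 5*a*b - 10 → 2/7*b**4 + 16/7*b**3 + 3/7*b**2 + 7*b - 10
  leading term b**4: no divisor's leading term divides it; move 2/7*b**4 to the remainder.
  leading term b**3: no divisor's leading term divides it; move 16/7*b**3 to the remainder.
  leading term b**2: no divisor's leading term divides it; move 3/7*b**2 to the remainder.
  leading term b: no divisor's leading term divides it; move 7*b to the remainder.
  leading term 1: no divisor's leading term divides it; move -10 to the remainder.
  normal form = 2/7*b**4 + 16/7*b**3 + 3/7*b**2 + 7*b - 10.
The normal form is nonzero, so p ∉ I. Since p minus its normal form lies in I, I + (p) = I + (r) where r = 2/7*b**4 + 16/7*b**3 + 3/7*b**2 + 7*b - 10; decide whether this ideal is the whole ring.
Run Buchberger on G together with r (pairs among the g_i already reduce to 0 since G is a Gröbner basis):
g_1 = a - 2/35*b**3 - 16/35*b**2 - 3/35*b - 7/5, LT = a.
g_2 = b**5 + 8*b**4 + 3*b**3 + 73/2*b**2 + 9/4*b - 203/4, LT = b**5.
r = 2/7*b**4 + 16/7*b**3 + 3/7*b**2 + 7*b - 10, LT = b**4.

S(g_2,r): lcm = b**5. S = 3/2*b**3 + 12*b**2 + 149/4*b - 203/4.
  leading term b**3: no divisor's leading term divides it; move 3/2*b**3 to the remainder.
  leading term b**2: no divisor's leading term divides it; move 12*b**2 to the remainder.
  leading term b: no divisor's leading term divides it; move 149/4*b to the remainder.
  leading term 1: no divisor's leading term divides it; move -203/4 to the remainder.
  remainder 3/2*b**3 + 12*b**2 + 149/4*b - 203/4 ≠ 0; add m_4 = 3/2*b**3 + 12*b**2 + 149/4*b - 203/4 to the basis.

S(g_2,m_4): lcm = b**5. S = -131/6*b**3 + 211/3*b**2 + 9/4*b - 203/4.
  leading term b**3: subtract (-131/9)·m_4 from -131/6*b**3 + 211/3*b**2 + 9/4*b - 203/4 → 245*b**2 + 4900/9*b - 7105/9
  leading term b**2: no divisor's leading term divides it; move 245*b**2 to the remainder.
  leading term b: no divisor's leading term divides it; move 4900/9*b to the remainder.
  leading term 1: no divisor's leading term divides it; move -7105/9 to the remainder.
  remainder 245*b**2 + 4900/9*b - 7105/9 ≠ 0; add m_5 = 245*b**2 + 4900/9*b - 7105/9 to the basis.

S(r,m_4): lcm = b**4. S = -70/3*b**2 + 175/3*b - 35.
  leading term b**2: subtract (-2/21)·m_5 from -70/3*b**2 + 175/3*b - 35 → 2975/27*b - 2975/27
  leading term b: no divisor's leading term divides it; move 2975/27*b to the remainder.
  leading term 1: no divisor's leading term divides it; move -2975/27 to the remainder.
  remainder 2975/27*b - 2975/27 ≠ 0; add m_6 = 2975/27*b - 2975/27 to the basis.

The other S-polynomials (S(g_1,g_2), S(g_1,r), S(g_1,m_4), S(g_1,m_5), S(g_2,m_5), S(r,m_5), S(m_4,m_5), S(g_1,m_6), S(g_2,m_6), S(r,m_6), S(m_4,m_6), S(m_5,m_6)) all reduce to 0 modulo the current basis, so we have a Gröbner basis.
Inter-reduce: drop elements whose leading term is divisible by another's, tail-reduce, and make monic.
Reduced Gröbner basis: {a - 2, b - 1}.
The reduced Gröbner basis of I + (p) is {a - 2, b - 1} ≠ {1}, a proper ideal, so the enlarged system stays consistent: p is independent of I, with normal form 2/7*b**4 + 16/7*b**3 + 3/7*b**2 + 7*b - 10.

a**2 - 2/35*a*b**3 - 16/35*a*b**2 + 172/35*a*b - 7/5*a - 10 is independent of I; its normal form modulo I is 2/7*b**4 + 16/7*b**3 + 3/7*b**2 + 7*b - 10.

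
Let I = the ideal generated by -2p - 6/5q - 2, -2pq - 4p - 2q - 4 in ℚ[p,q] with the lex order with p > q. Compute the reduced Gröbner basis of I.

f_1 = -2p - 6/5q - 2, LT = p.
f_2 = -2pq - 4p - 2q - 4, LT = pq.

S(f_1,f_2): lcm = pq. S = -2p + ⅗q² - 2.
  leading term p: subtract (1)·f_1 from -2p + ⅗q² - 2 → ⅗q² + 6/5q
  leading term q²: no divisor's leading term divides it; move ⅗q² to the remainder.
  leading term q: no divisor's leading term divides it; move 6/5q to the remainder.
  remainder ⅗q² + 6/5q ≠ 0; add g_3 = ⅗q² + 6/5q to the basis.

The other S-polynomials (S(f_1,g_3), S(f_2,g_3)) all reduce to 0 modulo the current basis, so we have a Gröbner basis.
Inter-reduce: drop elements whose leading term is divisible by another's, tail-reduce, and make monic.

G = {p + ⅗q + 1, q² + 2q}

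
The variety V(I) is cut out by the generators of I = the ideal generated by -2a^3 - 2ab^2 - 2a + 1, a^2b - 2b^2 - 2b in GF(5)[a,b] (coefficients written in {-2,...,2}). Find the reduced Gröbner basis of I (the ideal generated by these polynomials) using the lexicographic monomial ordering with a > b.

G = {a^3 + a - b^5 + 2b^4 + 2b^2 + 2, ab + b^4 - 2b^3 - 2b, b^6 - b^4 + 2b^3 + b^2 + 2b}

This is the nonlinear analogue of row-reducing a linear system.

f_1 = -2a^3 - 2ab^2 - 2a + 1, LT = a^3.
f_2 = a^2b - 2b^2 - 2b, LT = a^2b.

S(f_1,f_2): lcm = a^3b. S = ab^3 + 2ab^2 - 2ab + 2b.
  leading term ab^3: no divisor's leading term divides it; move ab^3 to the remainder.
  leading term ab^2: no divisor's leading term divides it; move 2ab^2 to the remainder.
  leading term ab: no divisor's leading term divides it; move -2ab to the remainder.
  leading term b: no divisor's leading term divides it; move 2b to the remainder.
  remainder ab^3 + 2ab^2 - 2ab + 2b ≠ 0; add g_3 = ab^3 + 2ab^2 - 2ab + 2b to the basis.

S(f_2,g_3): lcm = a^2b^3. S = -2a^2b^2 + 2a^2b - 2ab - 2b^4 - 2b^3.
  leading term a^2b^2: subtract (-2b)·f_2 from -2a^2b^2 + 2a^2b - 2ab - 2b^4 - 2b^3 → 2a^2b - 2ab - 2b^4 - b^3 + b^2
  leading term a^2b: subtract (2)·f_2 from 2a^2b - 2ab - 2b^4 - b^3 + b^2 → -2ab - 2b^4 - b^3 - b
  leading term ab: no divisor's leading term divides it; move -2ab to the remainder.
  leading term b^4: no divisor's leading term divides it; move -2b^4 to the remainder.
  leading term b^3: no divisor's leading term divides it; move -b^3 to the remainder.
  leading term b: no divisor's leading term divides it; move -b to the remainder.
  remainder -2ab - 2b^4 - b^3 - b ≠ 0; add g_4 = -2ab - 2b^4 - b^3 - b to the basis.

S(g_3,g_4): lcm = ab^3. S = 2ab^2 - 2ab - b^6 + 2b^5 + 2b^3 + 2b.
  leading term ab^2: subtract (-b)·g_4 from 2ab^2 - 2ab - b^6 + 2b^5 + 2b^3 + 2b → -2ab - b^6 - b^4 + 2b^3 - b^2 + 2b
  leading term ab: subtract (1)·g_4 from -2ab - b^6 - b^4 + 2b^3 - b^2 + 2b → -b^6 + b^4 - 2b^3 - b^2 - 2b
  leading term b^6: no divisor's leading term divides it; move -b^6 to the remainder.
  leading term b^4: no divisor's leading term divides it; move b^4 to the remainder.
  leading term b^3: no divisor's leading term divides it; move -2b^3 to the remainder.
  leading term b^2: no divisor's leading term divides it; move -b^2 to the remainder.
  leading term b: no divisor's leading term divides it; move -2b to the remainder.
  remainder -b^6 + b^4 - 2b^3 - b^2 - 2b ≠ 0; add g_5 = -b^6 + b^4 - 2b^3 - b^2 - 2b to the basis.

The other S-polynomials (S(f_1,g_3), S(f_1,g_4), S(f_2,g_4), S(f_1,g_5), S(f_2,g_5), S(g_3,g_5), S(g_4,g_5)) all reduce to 0 modulo the current basis, so we have a Gröbner basis.
Inter-reduce: drop elements whose leading term is divisible by another's, tail-reduce, and make monic.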